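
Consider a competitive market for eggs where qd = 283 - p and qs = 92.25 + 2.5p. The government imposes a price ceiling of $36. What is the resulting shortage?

Equilibrium price would be p* = 54.5, so the ceiling at 36 binds.
At p = 36: qd = 283 − 1(36) = 247, qs = 92.25 + 2.5(36) = 182.25.
Shortage = 247 − 182.25 = 64.75.

Shortage = 64.75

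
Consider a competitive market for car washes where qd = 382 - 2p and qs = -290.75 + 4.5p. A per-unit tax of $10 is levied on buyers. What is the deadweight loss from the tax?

Deadweight loss = 900/13

Pre-tax equilibrium: p* = 103.5, q* = 175.
Tax on buyers shifts demand to qd = 382 − 2(p + 10) = 362 - 2p.
362 - 2p = -290.75 + 4.5p gives seller price ps = 2611/26; buyers pay pb = 2611/26 + 10 = 2871/26.
New quantity: q = 382 − 2(2871/26) = 2095/13.
DWL = ½ × 10 × (175 − 2095/13) = 900/13.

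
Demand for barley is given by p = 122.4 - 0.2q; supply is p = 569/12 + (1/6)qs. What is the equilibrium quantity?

Set the two price expressions equal: 122.4 - 0.2q = 569/12 + (1/6)q.
4499/60 = (11/30)q, so q* = 204.5.
p* = 122.4 − (0.2)(204.5) = 81.5.

q* = 204.5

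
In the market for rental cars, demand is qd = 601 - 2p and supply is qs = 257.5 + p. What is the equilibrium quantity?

Set qd = qs: 601 - 2p = 257.5 + p.
343.5 = 3p, so p* = 114.5.
q* = 601 − 2(114.5) = 372.

q* = 372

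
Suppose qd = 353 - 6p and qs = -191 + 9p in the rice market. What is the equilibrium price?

Set qd = qs: 353 - 6p = -191 + 9p.
544 = 15p, so p* = 544/15.
q* = 353 − 6(544/15) = 135.4.

p* = 544/15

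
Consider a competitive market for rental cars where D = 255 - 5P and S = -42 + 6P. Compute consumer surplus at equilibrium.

Equilibrium: 255 - 5P = -42 + 6P gives P* = 27, Q* = 120.
Demand choke price (D = 0): P = 51.
CS = ½(51 − 27)(120) = 1440.

Consumer surplus = 1440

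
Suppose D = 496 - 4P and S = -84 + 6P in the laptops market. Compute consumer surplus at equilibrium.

Equilibrium: 496 - 4P = -84 + 6P gives P* = 58, Q* = 264.
Demand choke price (D = 0): P = 124.
CS = ½(124 − 58)(264) = 8712.

Consumer surplus = 8712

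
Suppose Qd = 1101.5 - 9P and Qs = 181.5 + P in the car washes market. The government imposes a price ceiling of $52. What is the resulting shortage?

Equilibrium price would be P* = 92, so the ceiling at 52 binds.
At P = 52: Qd = 1101.5 − 9(52) = 633.5, Qs = 181.5 + 1(52) = 233.5.
Shortage = 633.5 − 233.5 = 400.

Shortage = 400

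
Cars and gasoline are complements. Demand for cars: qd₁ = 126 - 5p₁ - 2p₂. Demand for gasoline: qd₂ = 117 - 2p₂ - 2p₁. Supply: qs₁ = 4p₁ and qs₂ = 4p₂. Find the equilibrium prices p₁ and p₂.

Market 1: 126 - 5p₁ - 2p₂ = 4p₁ → 9p₁ + 2p₂ = 126.
Market 2: 6p₂ + 2p₁ = 117.
Eliminating p₂: 6×(1) − 2×(2) gives 50p₁ = 522, so p₁ = 10.44.
Back-substitute into (2): p₂ = (117 − 2×10.44) / 6 = 16.02.

p₁ = 10.44, p₂ = 16.02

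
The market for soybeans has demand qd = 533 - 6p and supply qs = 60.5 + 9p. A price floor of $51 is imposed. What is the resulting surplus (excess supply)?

Surplus = 292.5

Equilibrium price would be p* = 31.5, so the floor at 51 binds.
At p = 51: qd = 227, qs = 519.5.
Surplus = 519.5 − 227 = 292.5.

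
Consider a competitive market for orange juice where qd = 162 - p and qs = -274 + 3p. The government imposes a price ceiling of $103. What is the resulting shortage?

Equilibrium price would be p* = 109, so the ceiling at 103 binds.
At p = 103: qd = 162 − 1(103) = 59, qs = -274 + 3(103) = 35.
Shortage = 59 − 35 = 24.

Shortage = 24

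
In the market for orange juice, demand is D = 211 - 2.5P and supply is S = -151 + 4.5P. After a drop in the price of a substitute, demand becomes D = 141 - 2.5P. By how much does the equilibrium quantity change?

Original equilibrium: P* = 362/7, Q* = 572/7.
New equilibrium: 141 - 2.5P = -151 + 4.5P, so 292 = 7P and P' = 292/7; Q' = 141 − 2.5(292/7) = 257/7.
Change in quantity: 257/7 − 572/7 = -45.

ΔQ = -45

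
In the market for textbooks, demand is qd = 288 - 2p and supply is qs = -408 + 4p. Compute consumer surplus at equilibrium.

Equilibrium: 288 - 2p = -408 + 4p gives p* = 116, q* = 56.
Demand choke price (qd = 0): p = 144.
CS = ½(144 − 116)(56) = 784.

Consumer surplus = 784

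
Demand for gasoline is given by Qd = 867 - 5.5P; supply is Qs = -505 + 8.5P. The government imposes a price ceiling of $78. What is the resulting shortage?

Shortage = 280

Equilibrium price would be P* = 98, so the ceiling at 78 binds.
At P = 78: Qd = 867 − 5.5(78) = 438, Qs = -505 + 8.5(78) = 158.
Shortage = 438 − 158 = 280.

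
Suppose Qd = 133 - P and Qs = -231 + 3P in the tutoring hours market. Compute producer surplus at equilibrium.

Producer surplus = 294

Equilibrium: 133 - P = -231 + 3P gives P* = 91, Q* = 42.
Supply starts at P = 77 (where Qs = 0).
PS = ½(91 − 77)(42) = 294.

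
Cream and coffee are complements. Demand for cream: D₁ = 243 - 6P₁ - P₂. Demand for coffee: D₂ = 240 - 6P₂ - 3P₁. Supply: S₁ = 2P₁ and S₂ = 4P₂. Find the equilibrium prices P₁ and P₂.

Market 1: 243 - 6P₁ - P₂ = 2P₁ → 8P₁ + P₂ = 243.
Market 2: 10P₂ + 3P₁ = 240.
Eliminating P₂: 10×(1) − 1×(2) gives 77P₁ = 2190, so P₁ = 2190/77.
Back-substitute into (2): P₂ = (240 − 3×2190/77) / 10 = 1191/77.

P₁ = 2190/77, P₂ = 1191/77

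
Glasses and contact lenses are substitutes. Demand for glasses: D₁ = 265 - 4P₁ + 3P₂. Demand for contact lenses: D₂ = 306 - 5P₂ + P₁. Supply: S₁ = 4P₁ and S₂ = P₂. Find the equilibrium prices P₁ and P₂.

Market 1: 265 - 4P₁ + 3P₂ = 4P₁ → 8P₁ - 3P₂ = 265.
Market 2: 6P₂ - P₁ = 306.
Eliminating P₂: 6×(1) + 3×(2) gives 45P₁ = 2508, so P₁ = 836/15.
Back-substitute into (2): P₂ = (306 + 1×836/15) / 6 = 2713/45.

P₁ = 836/15, P₂ = 2713/45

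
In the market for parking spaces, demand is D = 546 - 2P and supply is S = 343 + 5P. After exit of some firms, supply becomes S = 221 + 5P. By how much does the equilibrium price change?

ΔP = 122/7

Original equilibrium: P* = 29, Q* = 488.
New equilibrium: 546 - 2P = 221 + 5P, so 325 = 7P and P' = 325/7; Q' = 546 − 2(325/7) = 3172/7.
Change in price: 325/7 − 29 = 122/7.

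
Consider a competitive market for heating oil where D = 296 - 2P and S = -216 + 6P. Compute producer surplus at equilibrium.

Equilibrium: 296 - 2P = -216 + 6P gives P* = 64, Q* = 168.
Supply starts at P = 36 (where S = 0).
PS = ½(64 − 36)(168) = 2352.

Producer surplus = 2352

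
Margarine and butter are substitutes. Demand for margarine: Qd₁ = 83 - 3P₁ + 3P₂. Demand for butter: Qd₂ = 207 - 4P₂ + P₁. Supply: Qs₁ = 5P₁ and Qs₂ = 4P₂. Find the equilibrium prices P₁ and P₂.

P₁ = 1285/61, P₂ = 1739/61

Market 1: 83 - 3P₁ + 3P₂ = 5P₁ → 8P₁ - 3P₂ = 83.
Market 2: 8P₂ - P₁ = 207.
Eliminating P₂: 8×(1) + 3×(2) gives 61P₁ = 1285, so P₁ = 1285/61.
Back-substitute into (2): P₂ = (207 + 1×1285/61) / 8 = 1739/61.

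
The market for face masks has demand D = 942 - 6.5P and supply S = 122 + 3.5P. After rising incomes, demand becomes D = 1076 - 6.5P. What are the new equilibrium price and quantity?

Original equilibrium: P* = 82, Q* = 409.
New equilibrium: 1076 - 6.5P = 122 + 3.5P, so 954 = 10P and P' = 95.4; Q' = 1076 − 6.5(95.4) = 455.9.

P' = 95.4, Q' = 455.9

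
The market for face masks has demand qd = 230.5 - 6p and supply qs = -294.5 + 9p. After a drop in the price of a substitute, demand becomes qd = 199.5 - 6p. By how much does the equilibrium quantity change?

Δq = -18.6

Original equilibrium: p* = 35, q* = 20.5.
New equilibrium: 199.5 - 6p = -294.5 + 9p, so 494 = 15p and p' = 494/15; q' = 199.5 − 6(494/15) = 1.9.
Change in quantity: 1.9 − 20.5 = -18.6.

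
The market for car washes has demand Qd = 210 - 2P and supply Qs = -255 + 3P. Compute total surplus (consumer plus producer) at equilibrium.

Equilibrium: 210 - 2P = -255 + 3P gives P* = 93, Q* = 24.
Demand choke price: P = 105; supply starts at P = 85.
CS = ½(105 − 93)(24) = 144; PS = ½(93 − 85)(24) = 96.

Total surplus = 240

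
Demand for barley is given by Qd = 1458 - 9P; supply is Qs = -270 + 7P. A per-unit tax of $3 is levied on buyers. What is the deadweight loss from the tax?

Pre-tax equilibrium: P* = 108, Q* = 486.
Tax on buyers shifts demand to Qd = 1458 − 9(P + 3) = 1431 - 9P.
1431 - 9P = -270 + 7P gives seller price Ps = 106.3125; buyers pay Pb = 106.3125 + 3 = 109.3125.
New quantity: Q = 1458 − 9(109.3125) = 474.1875.
DWL = ½ × 3 × (486 − 474.1875) = 17.71875.

Deadweight loss = 17.71875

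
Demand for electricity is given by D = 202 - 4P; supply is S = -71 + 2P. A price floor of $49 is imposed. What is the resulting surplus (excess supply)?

Equilibrium price would be P* = 45.5, so the floor at 49 binds.
At P = 49: D = 6, S = 27.
Surplus = 27 − 6 = 21.

Surplus = 21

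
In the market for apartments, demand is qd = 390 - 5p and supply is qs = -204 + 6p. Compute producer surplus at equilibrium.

Producer surplus = 1200

Equilibrium: 390 - 5p = -204 + 6p gives p* = 54, q* = 120.
Supply starts at p = 34 (where qs = 0).
PS = ½(54 − 34)(120) = 1200.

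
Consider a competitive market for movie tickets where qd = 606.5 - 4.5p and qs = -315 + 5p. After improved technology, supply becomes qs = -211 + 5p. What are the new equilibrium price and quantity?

Original equilibrium: p* = 97, q* = 170.
New equilibrium: 606.5 - 4.5p = -211 + 5p, so 817.5 = 9.5p and p' = 1635/19; q' = 606.5 − 4.5(1635/19) = 4166/19.

p' = 1635/19, q' = 4166/19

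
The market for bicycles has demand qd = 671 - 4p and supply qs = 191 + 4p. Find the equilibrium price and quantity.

p* = 60, q* = 431

Set qd = qs: 671 - 4p = 191 + 4p.
480 = 8p, so p* = 60.
q* = 671 − 4(60) = 431.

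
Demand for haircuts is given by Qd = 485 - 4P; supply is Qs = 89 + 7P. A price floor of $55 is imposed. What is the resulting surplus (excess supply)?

Equilibrium price would be P* = 36, so the floor at 55 binds.
At P = 55: Qd = 265, Qs = 474.
Surplus = 474 − 265 = 209.

Surplus = 209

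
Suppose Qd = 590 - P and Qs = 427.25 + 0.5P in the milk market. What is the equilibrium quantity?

Q* = 481.5

Set Qd = Qs: 590 - P = 427.25 + 0.5P.
162.75 = 1.5P, so P* = 108.5.
Q* = 590 − 1(108.5) = 481.5.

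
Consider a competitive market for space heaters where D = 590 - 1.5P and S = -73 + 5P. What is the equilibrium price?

P* = 102

Set D = S: 590 - 1.5P = -73 + 5P.
663 = 6.5P, so P* = 102.
Q* = 590 − 1.5(102) = 437.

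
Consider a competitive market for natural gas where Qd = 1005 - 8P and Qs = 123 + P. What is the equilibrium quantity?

Q* = 221

Set Qd = Qs: 1005 - 8P = 123 + P.
882 = 9P, so P* = 98.
Q* = 1005 − 8(98) = 221.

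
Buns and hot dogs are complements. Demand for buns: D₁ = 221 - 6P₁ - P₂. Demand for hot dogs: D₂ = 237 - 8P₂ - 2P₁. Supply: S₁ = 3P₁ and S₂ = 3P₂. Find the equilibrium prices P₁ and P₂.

Market 1: 221 - 6P₁ - P₂ = 3P₁ → 9P₁ + P₂ = 221.
Market 2: 11P₂ + 2P₁ = 237.
Eliminating P₂: 11×(1) − 1×(2) gives 97P₁ = 2194, so P₁ = 2194/97.
Back-substitute into (2): P₂ = (237 − 2×2194/97) / 11 = 1691/97.

P₁ = 2194/97, P₂ = 1691/97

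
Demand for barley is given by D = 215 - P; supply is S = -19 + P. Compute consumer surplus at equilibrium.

Equilibrium: 215 - P = -19 + P gives P* = 117, Q* = 98.
Demand choke price (D = 0): P = 215.
CS = ½(215 − 117)(98) = 4802.

Consumer surplus = 4802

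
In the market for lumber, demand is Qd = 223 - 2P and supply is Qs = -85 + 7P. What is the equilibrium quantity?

Q* = 1391/9

Set Qd = Qs: 223 - 2P = -85 + 7P.
308 = 9P, so P* = 308/9.
Q* = 223 − 2(308/9) = 1391/9.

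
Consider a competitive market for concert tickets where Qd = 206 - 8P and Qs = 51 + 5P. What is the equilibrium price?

P* = 155/13

Set Qd = Qs: 206 - 8P = 51 + 5P.
155 = 13P, so P* = 155/13.
Q* = 206 − 8(155/13) = 1438/13.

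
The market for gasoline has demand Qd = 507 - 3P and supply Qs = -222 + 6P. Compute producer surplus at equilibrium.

Producer surplus = 5808

Equilibrium: 507 - 3P = -222 + 6P gives P* = 81, Q* = 264.
Supply starts at P = 37 (where Qs = 0).
PS = ½(81 − 37)(264) = 5808.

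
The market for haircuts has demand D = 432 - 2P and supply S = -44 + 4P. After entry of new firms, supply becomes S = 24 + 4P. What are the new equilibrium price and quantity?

Original equilibrium: P* = 238/3, Q* = 820/3.
New equilibrium: 432 - 2P = 24 + 4P, so 408 = 6P and P' = 68; Q' = 432 − 2(68) = 296.

P' = 68, Q' = 296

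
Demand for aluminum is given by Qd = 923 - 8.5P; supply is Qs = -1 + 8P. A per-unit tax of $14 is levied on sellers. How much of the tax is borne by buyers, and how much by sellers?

Buyers bear 224/33, sellers bear 238/33

Pre-tax equilibrium: P* = 56, Q* = 447.
Tax on sellers shifts supply to Qs = -1 + 8(P − 14) = -113 + 8P.
923 - 8.5P = -113 + 8P gives buyer price Pb = 2072/33; sellers receive Ps = 2072/33 − 14 = 1610/33.
New quantity: Q = 923 − 8.5(2072/33) = 12847/33.
Buyer burden = 2072/33 − 56 = 224/33; seller burden = 56 − 1610/33 = 238/33.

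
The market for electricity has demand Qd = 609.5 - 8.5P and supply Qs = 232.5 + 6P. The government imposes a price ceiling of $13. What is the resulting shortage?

Shortage = 188.5

Equilibrium price would be P* = 26, so the ceiling at 13 binds.
At P = 13: Qd = 609.5 − 8.5(13) = 499, Qs = 232.5 + 6(13) = 310.5.
Shortage = 499 − 310.5 = 188.5.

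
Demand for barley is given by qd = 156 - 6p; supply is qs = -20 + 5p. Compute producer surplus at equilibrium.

Equilibrium: 156 - 6p = -20 + 5p gives p* = 16, q* = 60.
Supply starts at p = 4 (where qs = 0).
PS = ½(16 − 4)(60) = 360.

Producer surplus = 360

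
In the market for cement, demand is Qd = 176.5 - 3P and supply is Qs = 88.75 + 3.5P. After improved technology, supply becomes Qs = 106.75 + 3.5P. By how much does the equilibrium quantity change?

Original equilibrium: P* = 13.5, Q* = 136.
New equilibrium: 176.5 - 3P = 106.75 + 3.5P, so 69.75 = 6.5P and P' = 279/26; Q' = 176.5 − 3(279/26) = 1876/13.
Change in quantity: 1876/13 − 136 = 108/13.

ΔQ = 108/13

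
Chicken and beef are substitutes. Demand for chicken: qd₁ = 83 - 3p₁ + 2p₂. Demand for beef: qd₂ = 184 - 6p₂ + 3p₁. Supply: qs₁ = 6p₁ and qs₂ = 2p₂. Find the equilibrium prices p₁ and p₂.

Market 1: 83 - 3p₁ + 2p₂ = 6p₁ → 9p₁ - 2p₂ = 83.
Market 2: 8p₂ - 3p₁ = 184.
Eliminating p₂: 8×(1) + 2×(2) gives 66p₁ = 1032, so p₁ = 172/11.
Back-substitute into (2): p₂ = (184 + 3×172/11) / 8 = 635/22.

p₁ = 172/11, p₂ = 635/22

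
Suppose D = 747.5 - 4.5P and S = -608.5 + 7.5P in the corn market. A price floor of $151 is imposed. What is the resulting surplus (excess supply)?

Surplus = 456

Equilibrium price would be P* = 113, so the floor at 151 binds.
At P = 151: D = 68, S = 524.
Surplus = 524 − 68 = 456.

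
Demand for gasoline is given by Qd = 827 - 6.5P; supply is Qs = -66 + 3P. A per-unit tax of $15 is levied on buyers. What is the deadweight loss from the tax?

Pre-tax equilibrium: P* = 94, Q* = 216.
Tax on buyers shifts demand to Qd = 827 − 6.5(P + 15) = 729.5 - 6.5P.
729.5 - 6.5P = -66 + 3P gives seller price Ps = 1591/19; buyers pay Pb = 1591/19 + 15 = 1876/19.
New quantity: Q = 827 − 6.5(1876/19) = 3519/19.
DWL = ½ × 15 × (216 − 3519/19) = 8775/38.

Deadweight loss = 8775/38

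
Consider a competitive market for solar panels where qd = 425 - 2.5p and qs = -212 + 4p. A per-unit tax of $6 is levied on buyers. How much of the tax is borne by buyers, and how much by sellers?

Pre-tax equilibrium: p* = 98, q* = 180.
Tax on buyers shifts demand to qd = 425 − 2.5(p + 6) = 410 - 2.5p.
410 - 2.5p = -212 + 4p gives seller price ps = 1244/13; buyers pay pb = 1244/13 + 6 = 1322/13.
New quantity: q = 425 − 2.5(1322/13) = 2220/13.
Buyer burden = 1322/13 − 98 = 48/13; seller burden = 98 − 1244/13 = 30/13.

Buyers bear 48/13, sellers bear 30/13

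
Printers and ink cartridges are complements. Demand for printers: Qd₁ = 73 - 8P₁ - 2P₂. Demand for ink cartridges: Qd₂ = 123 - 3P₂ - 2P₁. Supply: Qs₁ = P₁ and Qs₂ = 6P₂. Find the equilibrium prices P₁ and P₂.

P₁ = 411/77, P₂ = 961/77

Market 1: 73 - 8P₁ - 2P₂ = P₁ → 9P₁ + 2P₂ = 73.
Market 2: 9P₂ + 2P₁ = 123.
Eliminating P₂: 9×(1) − 2×(2) gives 77P₁ = 411, so P₁ = 411/77.
Back-substitute into (2): P₂ = (123 − 2×411/77) / 9 = 961/77.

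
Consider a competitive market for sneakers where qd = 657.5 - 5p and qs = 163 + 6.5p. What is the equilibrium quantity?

Set qd = qs: 657.5 - 5p = 163 + 6.5p.
494.5 = 11.5p, so p* = 43.
q* = 657.5 − 5(43) = 442.5.

q* = 442.5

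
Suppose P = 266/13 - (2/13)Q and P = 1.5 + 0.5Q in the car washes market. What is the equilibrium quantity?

Q* = 29

Set the two price expressions equal: 266/13 - (2/13)Q = 1.5 + 0.5Q.
493/26 = (17/26)Q, so Q* = 29.
P* = 266/13 − (2/13)(29) = 16.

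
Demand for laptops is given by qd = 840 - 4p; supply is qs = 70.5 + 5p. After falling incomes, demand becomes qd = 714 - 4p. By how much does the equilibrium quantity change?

Original equilibrium: p* = 85.5, q* = 498.
New equilibrium: 714 - 4p = 70.5 + 5p, so 643.5 = 9p and p' = 71.5; q' = 714 − 4(71.5) = 428.
Change in quantity: 428 − 498 = -70.

Δq = -70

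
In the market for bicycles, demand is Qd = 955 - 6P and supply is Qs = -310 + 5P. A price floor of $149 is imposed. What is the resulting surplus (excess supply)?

Equilibrium price would be P* = 115, so the floor at 149 binds.
At P = 149: Qd = 61, Qs = 435.
Surplus = 435 − 61 = 374.

Surplus = 374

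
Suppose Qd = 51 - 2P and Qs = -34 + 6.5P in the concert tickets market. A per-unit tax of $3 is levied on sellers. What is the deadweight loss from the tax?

Deadweight loss = 117/17

Pre-tax equilibrium: P* = 10, Q* = 31.
Tax on sellers shifts supply to Qs = -34 + 6.5(P − 3) = -53.5 + 6.5P.
51 - 2P = -53.5 + 6.5P gives buyer price Pb = 209/17; sellers receive Ps = 209/17 − 3 = 158/17.
New quantity: Q = 51 − 2(209/17) = 449/17.
DWL = ½ × 3 × (31 − 449/17) = 117/17.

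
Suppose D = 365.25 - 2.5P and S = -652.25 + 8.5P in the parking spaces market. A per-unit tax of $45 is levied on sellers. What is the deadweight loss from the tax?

Deadweight loss = 172125/88

Pre-tax equilibrium: P* = 92.5, Q* = 134.
Tax on sellers shifts supply to S = -652.25 + 8.5(P − 45) = -1034.75 + 8.5P.
365.25 - 2.5P = -1034.75 + 8.5P gives buyer price Pb = 1400/11; sellers receive Ps = 1400/11 − 45 = 905/11.
New quantity: Q = 365.25 − 2.5(1400/11) = 2071/44.
DWL = ½ × 45 × (134 − 2071/44) = 172125/88.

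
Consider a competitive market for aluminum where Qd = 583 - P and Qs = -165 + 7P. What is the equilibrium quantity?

Q* = 489.5

Set Qd = Qs: 583 - P = -165 + 7P.
748 = 8P, so P* = 93.5.
Q* = 583 − 1(93.5) = 489.5.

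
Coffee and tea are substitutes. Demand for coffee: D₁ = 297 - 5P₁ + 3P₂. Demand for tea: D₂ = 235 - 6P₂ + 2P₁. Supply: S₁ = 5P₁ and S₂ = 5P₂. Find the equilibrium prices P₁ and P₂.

P₁ = 993/26, P₂ = 368/13

Market 1: 297 - 5P₁ + 3P₂ = 5P₁ → 10P₁ - 3P₂ = 297.
Market 2: 11P₂ - 2P₁ = 235.
Eliminating P₂: 11×(1) + 3×(2) gives 104P₁ = 3972, so P₁ = 993/26.
Back-substitute into (2): P₂ = (235 + 2×993/26) / 11 = 368/13.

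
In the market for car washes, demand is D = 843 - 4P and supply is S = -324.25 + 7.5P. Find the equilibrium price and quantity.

P* = 101.5, Q* = 437

Set D = S: 843 - 4P = -324.25 + 7.5P.
1167.25 = 11.5P, so P* = 101.5.
Q* = 843 − 4(101.5) = 437.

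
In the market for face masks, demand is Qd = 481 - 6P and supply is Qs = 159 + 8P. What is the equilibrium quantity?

Q* = 343

Set Qd = Qs: 481 - 6P = 159 + 8P.
322 = 14P, so P* = 23.
Q* = 481 − 6(23) = 343.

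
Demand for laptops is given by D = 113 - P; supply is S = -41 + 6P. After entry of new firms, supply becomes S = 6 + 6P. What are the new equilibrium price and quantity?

P' = 107/7, Q' = 684/7

Original equilibrium: P* = 22, Q* = 91.
New equilibrium: 113 - P = 6 + 6P, so 107 = 7P and P' = 107/7; Q' = 113 − 1(107/7) = 684/7.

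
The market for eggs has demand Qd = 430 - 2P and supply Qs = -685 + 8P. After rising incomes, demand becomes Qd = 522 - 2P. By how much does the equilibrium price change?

Original equilibrium: P* = 111.5, Q* = 207.
New equilibrium: 522 - 2P = -685 + 8P, so 1207 = 10P and P' = 120.7; Q' = 522 − 2(120.7) = 280.6.
Change in price: 120.7 − 111.5 = 9.2.

ΔP = 9.2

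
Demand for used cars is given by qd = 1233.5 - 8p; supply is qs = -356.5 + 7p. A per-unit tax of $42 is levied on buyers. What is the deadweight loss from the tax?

Pre-tax equilibrium: p* = 106, q* = 385.5.
Tax on buyers shifts demand to qd = 1233.5 − 8(p + 42) = 897.5 - 8p.
897.5 - 8p = -356.5 + 7p gives seller price ps = 83.6; buyers pay pb = 83.6 + 42 = 125.6.
New quantity: q = 1233.5 − 8(125.6) = 228.7.
DWL = ½ × 42 × (385.5 − 228.7) = 3292.8.

Deadweight loss = 3292.8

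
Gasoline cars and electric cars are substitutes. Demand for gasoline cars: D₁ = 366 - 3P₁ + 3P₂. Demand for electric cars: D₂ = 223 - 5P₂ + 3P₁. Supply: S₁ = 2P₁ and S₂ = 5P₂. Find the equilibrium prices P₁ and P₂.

P₁ = 4329/41, P₂ = 2213/41

Market 1: 366 - 3P₁ + 3P₂ = 2P₁ → 5P₁ - 3P₂ = 366.
Market 2: 10P₂ - 3P₁ = 223.
Eliminating P₂: 10×(1) + 3×(2) gives 41P₁ = 4329, so P₁ = 4329/41.
Back-substitute into (2): P₂ = (223 + 3×4329/41) / 10 = 2213/41.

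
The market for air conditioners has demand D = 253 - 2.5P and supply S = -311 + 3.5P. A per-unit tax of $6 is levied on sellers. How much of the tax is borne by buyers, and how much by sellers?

Pre-tax equilibrium: P* = 94, Q* = 18.
Tax on sellers shifts supply to S = -311 + 3.5(P − 6) = -332 + 3.5P.
253 - 2.5P = -332 + 3.5P gives buyer price Pb = 97.5; sellers receive Ps = 97.5 − 6 = 91.5.
New quantity: Q = 253 − 2.5(97.5) = 9.25.
Buyer burden = 97.5 − 94 = 3.5; seller burden = 94 − 91.5 = 2.5.

Buyers bear $3.5, sellers bear $2.5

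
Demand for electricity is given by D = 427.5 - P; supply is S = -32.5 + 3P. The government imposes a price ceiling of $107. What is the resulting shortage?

Equilibrium price would be P* = 115, so the ceiling at 107 binds.
At P = 107: D = 427.5 − 1(107) = 320.5, S = -32.5 + 3(107) = 288.5.
Shortage = 320.5 − 288.5 = 32.

Shortage = 32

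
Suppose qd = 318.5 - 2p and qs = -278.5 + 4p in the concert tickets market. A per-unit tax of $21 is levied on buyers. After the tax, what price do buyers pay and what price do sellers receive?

Buyers pay $113.5, sellers receive $92.5

Pre-tax equilibrium: p* = 99.5, q* = 119.5.
Tax on buyers shifts demand to qd = 318.5 − 2(p + 21) = 276.5 - 2p.
276.5 - 2p = -278.5 + 4p gives seller price ps = 92.5; buyers pay pb = 92.5 + 21 = 113.5.
New quantity: q = 318.5 − 2(113.5) = 91.5.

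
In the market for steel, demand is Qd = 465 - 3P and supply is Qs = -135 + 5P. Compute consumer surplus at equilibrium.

Consumer surplus = 9600

Equilibrium: 465 - 3P = -135 + 5P gives P* = 75, Q* = 240.
Demand choke price (Qd = 0): P = 155.
CS = ½(155 − 75)(240) = 9600.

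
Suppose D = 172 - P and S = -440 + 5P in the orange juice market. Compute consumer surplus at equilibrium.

Equilibrium: 172 - P = -440 + 5P gives P* = 102, Q* = 70.
Demand choke price (D = 0): P = 172.
CS = ½(172 − 102)(70) = 2450.

Consumer surplus = 2450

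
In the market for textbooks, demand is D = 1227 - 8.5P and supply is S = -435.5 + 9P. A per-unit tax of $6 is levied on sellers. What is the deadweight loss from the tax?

Pre-tax equilibrium: P* = 95, Q* = 419.5.
Tax on sellers shifts supply to S = -435.5 + 9(P − 6) = -489.5 + 9P.
1227 - 8.5P = -489.5 + 9P gives buyer price Pb = 3433/35; sellers receive Ps = 3433/35 − 6 = 3223/35.
New quantity: Q = 1227 − 8.5(3433/35) = 27529/70.
DWL = ½ × 6 × (419.5 − 27529/70) = 2754/35.

Deadweight loss = 2754/35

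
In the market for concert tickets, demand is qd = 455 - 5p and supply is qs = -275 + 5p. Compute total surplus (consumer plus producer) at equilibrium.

Equilibrium: 455 - 5p = -275 + 5p gives p* = 73, q* = 90.
Demand choke price: p = 91; supply starts at p = 55.
CS = ½(91 − 73)(90) = 810; PS = ½(73 − 55)(90) = 810.

Total surplus = 1620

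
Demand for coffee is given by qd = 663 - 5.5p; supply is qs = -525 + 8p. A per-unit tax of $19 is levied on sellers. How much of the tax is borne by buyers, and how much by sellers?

Buyers bear 304/27, sellers bear 209/27

Pre-tax equilibrium: p* = 88, q* = 179.
Tax on sellers shifts supply to qs = -525 + 8(p − 19) = -677 + 8p.
663 - 5.5p = -677 + 8p gives buyer price pb = 2680/27; sellers receive ps = 2680/27 − 19 = 2167/27.
New quantity: q = 663 − 5.5(2680/27) = 3161/27.
Buyer burden = 2680/27 − 88 = 304/27; seller burden = 88 − 2167/27 = 209/27.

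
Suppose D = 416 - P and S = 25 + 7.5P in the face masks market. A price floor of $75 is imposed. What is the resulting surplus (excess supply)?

Equilibrium price would be P* = 46, so the floor at 75 binds.
At P = 75: D = 341, S = 587.5.
Surplus = 587.5 − 341 = 246.5.

Surplus = 246.5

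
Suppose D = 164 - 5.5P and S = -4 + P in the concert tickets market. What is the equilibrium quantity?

Set D = S: 164 - 5.5P = -4 + P.
168 = 6.5P, so P* = 336/13.
Q* = 164 − 5.5(336/13) = 284/13.

Q* = 284/13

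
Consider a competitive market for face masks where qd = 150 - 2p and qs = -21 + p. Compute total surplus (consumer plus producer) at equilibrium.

Equilibrium: 150 - 2p = -21 + p gives p* = 57, q* = 36.
Demand choke price: p = 75; supply starts at p = 21.
CS = ½(75 − 57)(36) = 324; PS = ½(57 − 21)(36) = 648.

Total surplus = 972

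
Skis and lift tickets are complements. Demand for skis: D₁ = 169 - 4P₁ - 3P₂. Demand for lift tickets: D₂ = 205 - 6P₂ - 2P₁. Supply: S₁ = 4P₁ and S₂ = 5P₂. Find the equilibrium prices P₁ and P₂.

P₁ = 622/41, P₂ = 651/41

Market 1: 169 - 4P₁ - 3P₂ = 4P₁ → 8P₁ + 3P₂ = 169.
Market 2: 11P₂ + 2P₁ = 205.
Eliminating P₂: 11×(1) − 3×(2) gives 82P₁ = 1244, so P₁ = 622/41.
Back-substitute into (2): P₂ = (205 − 2×622/41) / 11 = 651/41.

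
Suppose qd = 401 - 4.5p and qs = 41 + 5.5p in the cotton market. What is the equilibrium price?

p* = 36

Set qd = qs: 401 - 4.5p = 41 + 5.5p.
360 = 10p, so p* = 36.
q* = 401 − 4.5(36) = 239.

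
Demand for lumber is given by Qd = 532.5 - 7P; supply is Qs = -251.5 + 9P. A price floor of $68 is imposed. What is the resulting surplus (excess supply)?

Surplus = 304

Equilibrium price would be P* = 49, so the floor at 68 binds.
At P = 68: Qd = 56.5, Qs = 360.5.
Surplus = 360.5 − 56.5 = 304.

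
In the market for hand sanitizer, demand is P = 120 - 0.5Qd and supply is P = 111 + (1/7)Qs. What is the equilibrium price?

Set the two price expressions equal: 120 - 0.5Q = 111 + (1/7)Q.
9 = (9/14)Q, so Q* = 14.
P* = 120 − (0.5)(14) = 113.

P* = 113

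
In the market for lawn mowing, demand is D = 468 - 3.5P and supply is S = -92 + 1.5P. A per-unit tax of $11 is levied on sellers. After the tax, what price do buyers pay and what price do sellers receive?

Buyers pay $115.3, sellers receive $104.3

Pre-tax equilibrium: P* = 112, Q* = 76.
Tax on sellers shifts supply to S = -92 + 1.5(P − 11) = -108.5 + 1.5P.
468 - 3.5P = -108.5 + 1.5P gives buyer price Pb = 115.3; sellers receive Ps = 115.3 − 11 = 104.3.
New quantity: Q = 468 − 3.5(115.3) = 64.45.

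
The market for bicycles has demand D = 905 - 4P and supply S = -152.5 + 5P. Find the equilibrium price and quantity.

P* = 117.5, Q* = 435

Set D = S: 905 - 4P = -152.5 + 5P.
1057.5 = 9P, so P* = 117.5.
Q* = 905 − 4(117.5) = 435.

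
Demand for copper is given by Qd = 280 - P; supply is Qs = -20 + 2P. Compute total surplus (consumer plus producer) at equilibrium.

Total surplus = 24300

Equilibrium: 280 - P = -20 + 2P gives P* = 100, Q* = 180.
Demand choke price: P = 280; supply starts at P = 10.
CS = ½(280 − 100)(180) = 16200; PS = ½(100 − 10)(180) = 8100.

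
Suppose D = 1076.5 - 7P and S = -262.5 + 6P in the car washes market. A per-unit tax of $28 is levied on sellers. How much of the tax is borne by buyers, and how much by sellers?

Pre-tax equilibrium: P* = 103, Q* = 355.5.
Tax on sellers shifts supply to S = -262.5 + 6(P − 28) = -430.5 + 6P.
1076.5 - 7P = -430.5 + 6P gives buyer price Pb = 1507/13; sellers receive Ps = 1507/13 − 28 = 1143/13.
New quantity: Q = 1076.5 − 7(1507/13) = 6891/26.
Buyer burden = 1507/13 − 103 = 168/13; seller burden = 103 − 1143/13 = 196/13.

Buyers bear 168/13, sellers bear 196/13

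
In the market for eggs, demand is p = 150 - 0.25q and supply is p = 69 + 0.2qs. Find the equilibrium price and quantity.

Set the two price expressions equal: 150 - 0.25q = 69 + 0.2q.
81 = 0.45q, so q* = 180.
p* = 150 − (0.25)(180) = 105.

p* = 105, q* = 180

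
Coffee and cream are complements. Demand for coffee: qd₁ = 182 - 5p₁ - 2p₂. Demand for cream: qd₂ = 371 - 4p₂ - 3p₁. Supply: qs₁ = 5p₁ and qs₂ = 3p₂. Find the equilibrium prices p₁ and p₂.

p₁ = 8.3125, p₂ = 49.4375

Market 1: 182 - 5p₁ - 2p₂ = 5p₁ → 10p₁ + 2p₂ = 182.
Market 2: 7p₂ + 3p₁ = 371.
Eliminating p₂: 7×(1) − 2×(2) gives 64p₁ = 532, so p₁ = 8.3125.
Back-substitute into (2): p₂ = (371 − 3×8.3125) / 7 = 49.4375.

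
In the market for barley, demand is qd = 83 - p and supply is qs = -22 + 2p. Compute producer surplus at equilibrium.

Equilibrium: 83 - p = -22 + 2p gives p* = 35, q* = 48.
Supply starts at p = 11 (where qs = 0).
PS = ½(35 − 11)(48) = 576.

Producer surplus = 576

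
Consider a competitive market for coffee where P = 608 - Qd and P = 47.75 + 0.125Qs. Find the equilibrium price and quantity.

Set the two price expressions equal: 608 - Q = 47.75 + 0.125Q.
560.25 = 1.125Q, so Q* = 498.
P* = 608 − (1)(498) = 110.

P* = 110, Q* = 498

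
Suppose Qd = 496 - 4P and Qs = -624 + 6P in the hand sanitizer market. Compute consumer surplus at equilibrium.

Equilibrium: 496 - 4P = -624 + 6P gives P* = 112, Q* = 48.
Demand choke price (Qd = 0): P = 124.
CS = ½(124 − 112)(48) = 288.

Consumer surplus = 288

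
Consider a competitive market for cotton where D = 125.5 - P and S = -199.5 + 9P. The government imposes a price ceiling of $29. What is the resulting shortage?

Equilibrium price would be P* = 32.5, so the ceiling at 29 binds.
At P = 29: D = 125.5 − 1(29) = 96.5, S = -199.5 + 9(29) = 61.5.
Shortage = 96.5 − 61.5 = 35.

Shortage = 35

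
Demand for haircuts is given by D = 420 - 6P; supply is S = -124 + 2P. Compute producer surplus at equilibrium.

Producer surplus = 36

Equilibrium: 420 - 6P = -124 + 2P gives P* = 68, Q* = 12.
Supply starts at P = 62 (where S = 0).
PS = ½(68 − 62)(12) = 36.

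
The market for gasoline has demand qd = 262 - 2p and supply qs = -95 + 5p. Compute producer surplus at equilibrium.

Equilibrium: 262 - 2p = -95 + 5p gives p* = 51, q* = 160.
Supply starts at p = 19 (where qs = 0).
PS = ½(51 − 19)(160) = 2560.

Producer surplus = 2560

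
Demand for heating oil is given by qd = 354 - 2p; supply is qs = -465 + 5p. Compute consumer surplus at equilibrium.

Equilibrium: 354 - 2p = -465 + 5p gives p* = 117, q* = 120.
Demand choke price (qd = 0): p = 177.
CS = ½(177 − 117)(120) = 3600.

Consumer surplus = 3600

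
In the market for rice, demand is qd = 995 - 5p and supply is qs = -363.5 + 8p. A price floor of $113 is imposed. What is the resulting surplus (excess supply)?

Equilibrium price would be p* = 104.5, so the floor at 113 binds.
At p = 113: qd = 430, qs = 540.5.
Surplus = 540.5 − 430 = 110.5.

Surplus = 110.5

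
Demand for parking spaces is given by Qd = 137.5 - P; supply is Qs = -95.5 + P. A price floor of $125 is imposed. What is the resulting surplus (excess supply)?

Equilibrium price would be P* = 116.5, so the floor at 125 binds.
At P = 125: Qd = 12.5, Qs = 29.5.
Surplus = 29.5 − 12.5 = 17.

Surplus = 17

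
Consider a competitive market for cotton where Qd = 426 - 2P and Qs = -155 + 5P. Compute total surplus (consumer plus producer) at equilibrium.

Total surplus = 23660

Equilibrium: 426 - 2P = -155 + 5P gives P* = 83, Q* = 260.
Demand choke price: P = 213; supply starts at P = 31.
CS = ½(213 − 83)(260) = 16900; PS = ½(83 − 31)(260) = 6760.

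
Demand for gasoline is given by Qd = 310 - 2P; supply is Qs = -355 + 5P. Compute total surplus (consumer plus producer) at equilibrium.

Total surplus = 5040

Equilibrium: 310 - 2P = -355 + 5P gives P* = 95, Q* = 120.
Demand choke price: P = 155; supply starts at P = 71.
CS = ½(155 − 95)(120) = 3600; PS = ½(95 − 71)(120) = 1440.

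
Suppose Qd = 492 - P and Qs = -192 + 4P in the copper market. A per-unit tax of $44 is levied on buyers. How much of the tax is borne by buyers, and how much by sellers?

Buyers bear $35.2, sellers bear $8.8

Pre-tax equilibrium: P* = 136.8, Q* = 355.2.
Tax on buyers shifts demand to Qd = 492 − 1(P + 44) = 448 - P.
448 - P = -192 + 4P gives seller price Ps = 128; buyers pay Pb = 128 + 44 = 172.
New quantity: Q = 492 − 1(172) = 320.
Buyer burden = 172 − 136.8 = 35.2; seller burden = 136.8 − 128 = 8.8.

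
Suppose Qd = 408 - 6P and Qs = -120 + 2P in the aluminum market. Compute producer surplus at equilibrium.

Producer surplus = 36

Equilibrium: 408 - 6P = -120 + 2P gives P* = 66, Q* = 12.
Supply starts at P = 60 (where Qs = 0).
PS = ½(66 − 60)(12) = 36.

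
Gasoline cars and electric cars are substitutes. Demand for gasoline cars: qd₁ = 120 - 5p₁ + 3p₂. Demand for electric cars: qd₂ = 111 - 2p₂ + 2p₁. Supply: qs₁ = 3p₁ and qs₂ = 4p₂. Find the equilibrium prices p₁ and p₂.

Market 1: 120 - 5p₁ + 3p₂ = 3p₁ → 8p₁ - 3p₂ = 120.
Market 2: 6p₂ - 2p₁ = 111.
Eliminating p₂: 6×(1) + 3×(2) gives 42p₁ = 1053, so p₁ = 351/14.
Back-substitute into (2): p₂ = (111 + 2×351/14) / 6 = 188/7.

p₁ = 351/14, p₂ = 188/7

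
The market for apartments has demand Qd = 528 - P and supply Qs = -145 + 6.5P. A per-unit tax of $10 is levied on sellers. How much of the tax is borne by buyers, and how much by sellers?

Buyers bear 26/3, sellers bear 4/3

Pre-tax equilibrium: P* = 1346/15, Q* = 6574/15.
Tax on sellers shifts supply to Qs = -145 + 6.5(P − 10) = -210 + 6.5P.
528 - P = -210 + 6.5P gives buyer price Pb = 98.4; sellers receive Ps = 98.4 − 10 = 88.4.
New quantity: Q = 528 − 1(98.4) = 429.6.
Buyer burden = 98.4 − 1346/15 = 26/3; seller burden = 1346/15 − 88.4 = 4/3.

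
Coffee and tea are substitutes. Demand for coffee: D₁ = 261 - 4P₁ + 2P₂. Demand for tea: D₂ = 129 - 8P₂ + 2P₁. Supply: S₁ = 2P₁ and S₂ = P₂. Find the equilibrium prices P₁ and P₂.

Market 1: 261 - 4P₁ + 2P₂ = 2P₁ → 6P₁ - 2P₂ = 261.
Market 2: 9P₂ - 2P₁ = 129.
Eliminating P₂: 9×(1) + 2×(2) gives 50P₁ = 2607, so P₁ = 52.14.
Back-substitute into (2): P₂ = (129 + 2×52.14) / 9 = 25.92.

P₁ = 52.14, P₂ = 25.92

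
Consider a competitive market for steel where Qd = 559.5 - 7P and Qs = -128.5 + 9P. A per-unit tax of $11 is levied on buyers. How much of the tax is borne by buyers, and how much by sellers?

Pre-tax equilibrium: P* = 43, Q* = 258.5.
Tax on buyers shifts demand to Qd = 559.5 − 7(P + 11) = 482.5 - 7P.
482.5 - 7P = -128.5 + 9P gives seller price Ps = 38.1875; buyers pay Pb = 38.1875 + 11 = 49.1875.
New quantity: Q = 559.5 − 7(49.1875) = 215.1875.
Buyer burden = 49.1875 − 43 = 6.1875; seller burden = 43 − 38.1875 = 4.8125.

Buyers bear $6.1875, sellers bear $4.8125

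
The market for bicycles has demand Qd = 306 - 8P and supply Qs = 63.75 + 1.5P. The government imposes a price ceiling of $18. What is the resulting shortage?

Shortage = 71.25

Equilibrium price would be P* = 25.5, so the ceiling at 18 binds.
At P = 18: Qd = 306 − 8(18) = 162, Qs = 63.75 + 1.5(18) = 90.75.
Shortage = 162 − 90.75 = 71.25.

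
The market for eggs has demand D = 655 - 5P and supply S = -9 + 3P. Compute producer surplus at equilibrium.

Producer surplus = 9600

Equilibrium: 655 - 5P = -9 + 3P gives P* = 83, Q* = 240.
Supply starts at P = 3 (where S = 0).
PS = ½(83 − 3)(240) = 9600.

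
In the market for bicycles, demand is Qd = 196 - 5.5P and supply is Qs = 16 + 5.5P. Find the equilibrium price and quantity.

P* = 180/11, Q* = 106

Set Qd = Qs: 196 - 5.5P = 16 + 5.5P.
180 = 11P, so P* = 180/11.
Q* = 196 − 5.5(180/11) = 106.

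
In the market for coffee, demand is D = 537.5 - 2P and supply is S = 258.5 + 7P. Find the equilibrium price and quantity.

Set D = S: 537.5 - 2P = 258.5 + 7P.
279 = 9P, so P* = 31.
Q* = 537.5 − 2(31) = 475.5.

P* = 31, Q* = 475.5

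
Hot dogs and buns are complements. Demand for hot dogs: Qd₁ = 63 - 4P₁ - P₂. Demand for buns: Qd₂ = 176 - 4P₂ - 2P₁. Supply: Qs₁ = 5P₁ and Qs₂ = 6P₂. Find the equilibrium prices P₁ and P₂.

Market 1: 63 - 4P₁ - P₂ = 5P₁ → 9P₁ + P₂ = 63.
Market 2: 10P₂ + 2P₁ = 176.
Eliminating P₂: 10×(1) − 1×(2) gives 88P₁ = 454, so P₁ = 227/44.
Back-substitute into (2): P₂ = (176 − 2×227/44) / 10 = 729/44.

P₁ = 227/44, P₂ = 729/44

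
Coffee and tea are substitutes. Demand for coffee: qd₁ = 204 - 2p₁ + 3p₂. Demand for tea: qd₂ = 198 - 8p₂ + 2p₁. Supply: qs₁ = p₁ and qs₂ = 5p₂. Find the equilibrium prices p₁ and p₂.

p₁ = 1082/11, p₂ = 334/11

Market 1: 204 - 2p₁ + 3p₂ = p₁ → 3p₁ - 3p₂ = 204.
Market 2: 13p₂ - 2p₁ = 198.
Eliminating p₂: 13×(1) + 3×(2) gives 33p₁ = 3246, so p₁ = 1082/11.
Back-substitute into (2): p₂ = (198 + 2×1082/11) / 13 = 334/11.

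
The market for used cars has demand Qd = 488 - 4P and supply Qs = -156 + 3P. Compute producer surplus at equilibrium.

Producer surplus = 2400

Equilibrium: 488 - 4P = -156 + 3P gives P* = 92, Q* = 120.
Supply starts at P = 52 (where Qs = 0).
PS = ½(92 − 52)(120) = 2400.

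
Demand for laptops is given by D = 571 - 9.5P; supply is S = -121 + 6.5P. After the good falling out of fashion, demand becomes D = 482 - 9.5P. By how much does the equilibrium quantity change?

Original equilibrium: P* = 43.25, Q* = 160.125.
New equilibrium: 482 - 9.5P = -121 + 6.5P, so 603 = 16P and P' = 37.6875; Q' = 482 − 9.5(37.6875) = 123.96875.
Change in quantity: 123.96875 − 160.125 = -36.15625.

ΔQ = -36.15625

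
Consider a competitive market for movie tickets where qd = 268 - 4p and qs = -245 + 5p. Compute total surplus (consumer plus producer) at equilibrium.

Total surplus = 360

Equilibrium: 268 - 4p = -245 + 5p gives p* = 57, q* = 40.
Demand choke price: p = 67; supply starts at p = 49.
CS = ½(67 − 57)(40) = 200; PS = ½(57 − 49)(40) = 160.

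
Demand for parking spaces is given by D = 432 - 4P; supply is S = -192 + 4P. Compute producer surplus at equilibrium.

Producer surplus = 1800

Equilibrium: 432 - 4P = -192 + 4P gives P* = 78, Q* = 120.
Supply starts at P = 48 (where S = 0).
PS = ½(78 − 48)(120) = 1800.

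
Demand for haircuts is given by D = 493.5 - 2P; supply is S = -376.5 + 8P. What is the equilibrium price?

P* = 87

Set D = S: 493.5 - 2P = -376.5 + 8P.
870 = 10P, so P* = 87.
Q* = 493.5 − 2(87) = 319.5.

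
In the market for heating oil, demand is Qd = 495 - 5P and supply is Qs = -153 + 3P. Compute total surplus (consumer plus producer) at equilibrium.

Equilibrium: 495 - 5P = -153 + 3P gives P* = 81, Q* = 90.
Demand choke price: P = 99; supply starts at P = 51.
CS = ½(99 − 81)(90) = 810; PS = ½(81 − 51)(90) = 1350.

Total surplus = 2160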